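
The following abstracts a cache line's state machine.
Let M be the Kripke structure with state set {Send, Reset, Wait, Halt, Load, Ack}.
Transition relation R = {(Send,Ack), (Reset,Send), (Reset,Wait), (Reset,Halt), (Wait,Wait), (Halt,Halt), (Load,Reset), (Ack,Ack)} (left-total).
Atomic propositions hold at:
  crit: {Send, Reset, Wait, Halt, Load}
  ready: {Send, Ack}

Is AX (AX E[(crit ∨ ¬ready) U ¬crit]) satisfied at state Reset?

No

Sat(¬ready) = {Reset, Wait, Halt, Load}
Sat(crit ∨ ¬ready) = {Send, Reset, Wait, Halt, Load}
Sat(¬crit) = {Ack}
E[(crit ∨ ¬ready) U ¬crit]: least fixpoint, start Z0 = Sat(¬crit) = {Ack}, add states in Sat(crit ∨ ¬ready) with some successor in Z. Z1 = {Send, Ack}; Z2 = {Send, Reset, Ack}; Z3 = {Send, Reset, Load, Ack}; fixed.
Sat(E[(crit ∨ ¬ready) U ¬crit]) = {Send, Reset, Load, Ack}
Sat(AX E[(crit ∨ ¬ready) U ¬crit]) = {s : every successor in {Send, Reset, Load, Ack}} = {Send, Load, Ack}
Sat(AX (AX E[(crit ∨ ¬ready) U ¬crit])) = {s : every successor in {Send, Load, Ack}} = {Send, Ack}
Reset ∉ Sat(AX (AX E[(crit ∨ ¬ready) U ¬crit])) = {Send, Ack}, so the formula does not hold at Reset.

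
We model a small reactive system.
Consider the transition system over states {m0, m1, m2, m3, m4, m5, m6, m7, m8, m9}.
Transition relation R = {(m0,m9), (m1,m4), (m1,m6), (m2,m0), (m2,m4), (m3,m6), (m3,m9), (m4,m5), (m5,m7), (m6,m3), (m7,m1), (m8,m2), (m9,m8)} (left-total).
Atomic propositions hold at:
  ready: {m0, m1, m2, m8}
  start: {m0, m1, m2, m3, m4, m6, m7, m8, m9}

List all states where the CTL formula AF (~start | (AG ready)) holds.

Sat(~start) = {m5}
AG ready: greatest fixpoint, start Z0 = {m0, m1, m2, m8}, keep only states in Sat with every successor in Z. Z1 = {m8}; Z2 = ∅; fixed.
Sat(AG ready) = ∅
Sat(~start | (AG ready)) = {m5}
AF (~start | (AG ready)): least fixpoint, start Z0 = {m5}, add states with every successor in Z. Z1 = {m4, m5}; fixed.
Sat(AF (~start | (AG ready))) = {m4, m5}

{m4, m5}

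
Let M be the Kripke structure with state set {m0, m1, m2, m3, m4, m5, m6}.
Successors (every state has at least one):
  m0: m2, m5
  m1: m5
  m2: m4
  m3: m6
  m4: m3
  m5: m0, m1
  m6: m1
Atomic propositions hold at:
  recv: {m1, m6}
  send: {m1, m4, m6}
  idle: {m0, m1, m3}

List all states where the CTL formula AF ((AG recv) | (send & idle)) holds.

{m1, m2, m3, m4, m6}

AG recv: greatest fixpoint, start Z0 = {m1, m6}, keep only states in Sat with every successor in Z. Z1 = {m6}; Z2 = ∅; fixed.
Sat(AG recv) = ∅
Sat(send & idle) = {m1}
Sat((AG recv) | (send & idle)) = {m1}
AF ((AG recv) | (send & idle)): least fixpoint, start Z0 = {m1}, add states with every successor in Z. Z1 = {m1, m6}; Z2 = {m1, m3, m6}; Z3 = {m1, m3, m4, m6}; Z4 = {m1, m2, m3, m4, m6}; fixed.
Sat(AF ((AG recv) | (send & idle))) = {m1, m2, m3, m4, m6}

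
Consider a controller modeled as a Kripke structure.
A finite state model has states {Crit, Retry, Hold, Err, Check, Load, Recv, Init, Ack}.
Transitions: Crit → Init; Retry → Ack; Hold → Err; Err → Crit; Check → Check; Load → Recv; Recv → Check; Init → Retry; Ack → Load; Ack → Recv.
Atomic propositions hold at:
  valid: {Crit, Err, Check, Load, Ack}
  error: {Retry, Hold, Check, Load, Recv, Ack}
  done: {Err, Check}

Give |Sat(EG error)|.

5

EG error: greatest fixpoint, start Z0 = {Retry, Hold, Check, Load, Recv, Ack}, keep only states in Sat with some successor in Z. Z1 = {Retry, Check, Load, Recv, Ack}; fixed.
Sat(EG error) = {Retry, Check, Load, Recv, Ack}
|Sat(EG error)| = |{Retry, Check, Load, Recv, Ack}| = 5.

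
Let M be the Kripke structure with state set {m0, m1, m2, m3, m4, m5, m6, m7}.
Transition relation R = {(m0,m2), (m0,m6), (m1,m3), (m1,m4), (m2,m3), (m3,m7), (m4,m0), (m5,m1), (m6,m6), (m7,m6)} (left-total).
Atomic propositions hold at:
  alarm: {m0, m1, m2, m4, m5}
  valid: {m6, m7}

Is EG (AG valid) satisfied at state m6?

AG valid: greatest fixpoint, start Z0 = {m6, m7}, keep only states in Sat with every successor in Z. Already a fixed point.
Sat(AG valid) = {m6, m7}
EG (AG valid): greatest fixpoint, start Z0 = {m6, m7}, keep only states in Sat with some successor in Z. Already a fixed point.
Sat(EG (AG valid)) = {m6, m7}
m6 ∈ Sat(EG (AG valid)) = {m6, m7}, so the formula holds at m6.

Yes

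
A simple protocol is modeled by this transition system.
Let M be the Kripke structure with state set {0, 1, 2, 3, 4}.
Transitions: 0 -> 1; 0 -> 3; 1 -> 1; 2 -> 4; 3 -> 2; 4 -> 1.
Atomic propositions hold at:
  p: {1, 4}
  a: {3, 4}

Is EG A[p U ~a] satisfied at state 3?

Sat(~a) = {0, 1, 2}
A[p U ~a]: least fixpoint, start Z0 = Sat(~a) = {0, 1, 2}, add states in Sat(p) with every successor in Z. Z1 = {0, 1, 2, 4}; fixed.
Sat(A[p U ~a]) = {0, 1, 2, 4}
EG A[p U ~a]: greatest fixpoint, start Z0 = {0, 1, 2, 4}, keep only states in Sat with some successor in Z. Already a fixed point.
Sat(EG A[p U ~a]) = {0, 1, 2, 4}
3 ∉ Sat(EG A[p U ~a]) = {0, 1, 2, 4}, so the formula does not hold at 3.

No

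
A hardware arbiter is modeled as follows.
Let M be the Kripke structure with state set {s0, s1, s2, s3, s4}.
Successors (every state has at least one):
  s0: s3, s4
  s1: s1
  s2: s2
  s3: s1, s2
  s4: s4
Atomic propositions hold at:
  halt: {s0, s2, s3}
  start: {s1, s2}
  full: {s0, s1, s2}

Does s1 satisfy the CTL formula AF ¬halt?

Sat(¬halt) = {s1, s4}
AF ¬halt: least fixpoint, start Z0 = {s1, s4}, add states with every successor in Z. Already a fixed point.
Sat(AF ¬halt) = {s1, s4}
s1 ∈ Sat(AF ¬halt) = {s1, s4}, so the formula holds at s1.

Yes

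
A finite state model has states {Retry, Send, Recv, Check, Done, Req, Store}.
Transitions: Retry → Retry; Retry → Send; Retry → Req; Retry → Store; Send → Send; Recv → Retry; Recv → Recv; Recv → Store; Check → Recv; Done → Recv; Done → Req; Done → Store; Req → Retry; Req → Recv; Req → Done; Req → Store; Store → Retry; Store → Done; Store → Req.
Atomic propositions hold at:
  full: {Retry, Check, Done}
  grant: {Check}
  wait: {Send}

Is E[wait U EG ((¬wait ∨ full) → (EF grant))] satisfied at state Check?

No

Sat(¬wait) = {Retry, Recv, Check, Done, Req, Store}
Sat(¬wait ∨ full) = {Retry, Recv, Check, Done, Req, Store}
EF grant: least fixpoint, start Z0 = {Check}, add states with some successor in Z. Already a fixed point.
Sat(EF grant) = {Check}
Sat((¬wait ∨ full) → (EF grant)) = {Send, Check}
EG ((¬wait ∨ full) → (EF grant)): greatest fixpoint, start Z0 = {Send, Check}, keep only states in Sat with some successor in Z. Z1 = {Send}; fixed.
Sat(EG ((¬wait ∨ full) → (EF grant))) = {Send}
E[wait U EG ((¬wait ∨ full) → (EF grant))]: least fixpoint, start Z0 = Sat(EG ((¬wait ∨ full) → (EF grant))) = {Send}, add states in Sat(wait) with some successor in Z. Already a fixed point.
Sat(E[wait U EG ((¬wait ∨ full) → (EF grant))]) = {Send}
Check ∉ Sat(E[wait U EG ((¬wait ∨ full) → (EF grant))]) = {Send}, so the formula does not hold at Check.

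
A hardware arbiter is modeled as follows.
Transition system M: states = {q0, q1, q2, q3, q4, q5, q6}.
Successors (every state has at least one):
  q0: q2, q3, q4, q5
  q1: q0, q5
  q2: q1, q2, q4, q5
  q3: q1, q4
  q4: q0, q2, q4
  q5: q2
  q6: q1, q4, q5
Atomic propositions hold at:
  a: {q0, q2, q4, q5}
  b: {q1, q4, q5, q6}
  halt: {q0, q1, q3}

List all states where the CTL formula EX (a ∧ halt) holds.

Sat(a ∧ halt) = {q0}
Sat(EX (a ∧ halt)) = {s : some successor in {q0}} = {q1, q4}

{q1, q4}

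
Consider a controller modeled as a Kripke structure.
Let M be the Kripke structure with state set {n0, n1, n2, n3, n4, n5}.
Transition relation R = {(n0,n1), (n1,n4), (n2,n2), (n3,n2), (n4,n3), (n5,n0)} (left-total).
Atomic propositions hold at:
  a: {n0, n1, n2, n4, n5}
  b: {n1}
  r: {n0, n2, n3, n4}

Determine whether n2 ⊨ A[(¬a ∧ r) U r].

Yes

Sat(¬a) = {n3}
Sat(¬a ∧ r) = {n3}
A[(¬a ∧ r) U r]: least fixpoint, start Z0 = Sat(r) = {n0, n2, n3, n4}, add states in Sat(¬a ∧ r) with every successor in Z. Already a fixed point.
Sat(A[(¬a ∧ r) U r]) = {n0, n2, n3, n4}
n2 ∈ Sat(A[(¬a ∧ r) U r]) = {n0, n2, n3, n4}, so the formula holds at n2.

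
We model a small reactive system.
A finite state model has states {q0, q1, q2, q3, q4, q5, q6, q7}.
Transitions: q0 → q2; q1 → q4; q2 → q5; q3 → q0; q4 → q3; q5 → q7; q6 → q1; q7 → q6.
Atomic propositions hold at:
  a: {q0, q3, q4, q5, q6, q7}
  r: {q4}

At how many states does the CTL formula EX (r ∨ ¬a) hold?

Sat(¬a) = {q1, q2}
Sat(r ∨ ¬a) = {q1, q2, q4}
Sat(EX (r ∨ ¬a)) = {s : some successor in {q1, q2, q4}} = {q0, q1, q6}
|Sat(EX (r ∨ ¬a))| = |{q0, q1, q6}| = 3.

3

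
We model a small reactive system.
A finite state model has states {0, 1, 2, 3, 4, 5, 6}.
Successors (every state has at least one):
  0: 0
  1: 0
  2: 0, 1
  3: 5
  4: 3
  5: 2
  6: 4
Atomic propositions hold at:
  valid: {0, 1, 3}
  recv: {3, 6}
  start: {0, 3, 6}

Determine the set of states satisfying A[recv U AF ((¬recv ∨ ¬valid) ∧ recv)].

Sat(¬recv) = {0, 1, 2, 4, 5}
Sat(¬valid) = {2, 4, 5, 6}
Sat(¬recv ∨ ¬valid) = {0, 1, 2, 4, 5, 6}
Sat((¬recv ∨ ¬valid) ∧ recv) = {6}
AF ((¬recv ∨ ¬valid) ∧ recv): least fixpoint, start Z0 = {6}, add states with every successor in Z. Already a fixed point.
Sat(AF ((¬recv ∨ ¬valid) ∧ recv)) = {6}
A[recv U AF ((¬recv ∨ ¬valid) ∧ recv)]: least fixpoint, start Z0 = Sat(AF ((¬recv ∨ ¬valid) ∧ recv)) = {6}, add states in Sat(recv) with every successor in Z. Already a fixed point.
Sat(A[recv U AF ((¬recv ∨ ¬valid) ∧ recv)]) = {6}

{6}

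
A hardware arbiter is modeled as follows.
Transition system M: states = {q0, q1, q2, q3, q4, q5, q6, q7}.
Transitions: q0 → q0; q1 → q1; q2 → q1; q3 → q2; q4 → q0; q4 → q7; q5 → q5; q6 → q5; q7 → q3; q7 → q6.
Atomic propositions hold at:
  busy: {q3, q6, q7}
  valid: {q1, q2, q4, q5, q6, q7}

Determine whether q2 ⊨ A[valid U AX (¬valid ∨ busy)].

No

Sat(¬valid) = {q0, q3}
Sat(¬valid ∨ busy) = {q0, q3, q6, q7}
Sat(AX (¬valid ∨ busy)) = {s : every successor in {q0, q3, q6, q7}} = {q0, q4, q7}
A[valid U AX (¬valid ∨ busy)]: least fixpoint, start Z0 = Sat(AX (¬valid ∨ busy)) = {q0, q4, q7}, add states in Sat(valid) with every successor in Z. Already a fixed point.
Sat(A[valid U AX (¬valid ∨ busy)]) = {q0, q4, q7}
q2 ∉ Sat(A[valid U AX (¬valid ∨ busy)]) = {q0, q4, q7}, so the formula does not hold at q2.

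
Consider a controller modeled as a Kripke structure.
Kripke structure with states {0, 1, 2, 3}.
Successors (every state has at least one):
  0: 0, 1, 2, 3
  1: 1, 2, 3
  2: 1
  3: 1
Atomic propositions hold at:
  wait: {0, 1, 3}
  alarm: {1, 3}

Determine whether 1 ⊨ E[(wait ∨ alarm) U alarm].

Sat(wait ∨ alarm) = {0, 1, 3}
E[(wait ∨ alarm) U alarm]: least fixpoint, start Z0 = Sat(alarm) = {1, 3}, add states in Sat(wait ∨ alarm) with some successor in Z. Z1 = {0, 1, 3}; fixed.
Sat(E[(wait ∨ alarm) U alarm]) = {0, 1, 3}
1 ∈ Sat(E[(wait ∨ alarm) U alarm]) = {0, 1, 3}, so the formula holds at 1.

Yes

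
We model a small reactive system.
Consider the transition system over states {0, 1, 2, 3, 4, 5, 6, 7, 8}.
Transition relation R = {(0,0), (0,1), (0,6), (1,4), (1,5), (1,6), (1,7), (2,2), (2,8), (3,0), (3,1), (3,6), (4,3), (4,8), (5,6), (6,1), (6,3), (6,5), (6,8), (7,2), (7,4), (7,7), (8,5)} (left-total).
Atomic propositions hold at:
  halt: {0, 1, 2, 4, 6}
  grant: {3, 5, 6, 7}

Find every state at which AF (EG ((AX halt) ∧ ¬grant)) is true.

{0}

Sat(AX halt) = {s : every successor in {0, 1, 2, 4, 6}} = {0, 3, 5}
Sat(¬grant) = {0, 1, 2, 4, 8}
Sat((AX halt) ∧ ¬grant) = {0}
EG ((AX halt) ∧ ¬grant): greatest fixpoint, start Z0 = {0}, keep only states in Sat with some successor in Z. Already a fixed point.
Sat(EG ((AX halt) ∧ ¬grant)) = {0}
AF (EG ((AX halt) ∧ ¬grant)): least fixpoint, start Z0 = {0}, add states with every successor in Z. Already a fixed point.
Sat(AF (EG ((AX halt) ∧ ¬grant))) = {0}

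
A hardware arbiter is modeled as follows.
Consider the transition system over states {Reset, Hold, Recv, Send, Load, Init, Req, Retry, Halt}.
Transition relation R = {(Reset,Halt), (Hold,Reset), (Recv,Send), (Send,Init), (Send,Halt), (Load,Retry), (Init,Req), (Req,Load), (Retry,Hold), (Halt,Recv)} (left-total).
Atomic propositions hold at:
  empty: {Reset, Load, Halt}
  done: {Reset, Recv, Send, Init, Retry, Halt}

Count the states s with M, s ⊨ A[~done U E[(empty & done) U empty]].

Sat(~done) = {Hold, Load, Req}
Sat(empty & done) = {Reset, Halt}
E[(empty & done) U empty]: least fixpoint, start Z0 = Sat(empty) = {Reset, Load, Halt}, add states in Sat(empty & done) with some successor in Z. Already a fixed point.
Sat(E[(empty & done) U empty]) = {Reset, Load, Halt}
A[~done U E[(empty & done) U empty]]: least fixpoint, start Z0 = Sat(E[(empty & done) U empty]) = {Reset, Load, Halt}, add states in Sat(~done) with every successor in Z. Z1 = {Reset, Hold, Load, Req, Halt}; fixed.
Sat(A[~done U E[(empty & done) U empty]]) = {Reset, Hold, Load, Req, Halt}
|Sat(A[~done U E[(empty & done) U empty]])| = |{Reset, Hold, Load, Req, Halt}| = 5.

5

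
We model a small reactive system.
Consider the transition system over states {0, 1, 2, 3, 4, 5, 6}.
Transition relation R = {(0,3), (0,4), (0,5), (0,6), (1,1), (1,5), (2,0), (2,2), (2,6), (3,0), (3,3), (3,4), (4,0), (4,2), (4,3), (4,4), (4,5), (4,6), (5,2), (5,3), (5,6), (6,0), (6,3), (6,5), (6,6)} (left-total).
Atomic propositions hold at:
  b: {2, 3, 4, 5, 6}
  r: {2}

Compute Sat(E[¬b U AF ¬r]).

Sat(¬b) = {0, 1}
Sat(¬r) = {0, 1, 3, 4, 5, 6}
AF ¬r: least fixpoint, start Z0 = {0, 1, 3, 4, 5, 6}, add states with every successor in Z. Already a fixed point.
Sat(AF ¬r) = {0, 1, 3, 4, 5, 6}
E[¬b U AF ¬r]: least fixpoint, start Z0 = Sat(AF ¬r) = {0, 1, 3, 4, 5, 6}, add states in Sat(¬b) with some successor in Z. Already a fixed point.
Sat(E[¬b U AF ¬r]) = {0, 1, 3, 4, 5, 6}

{0, 1, 3, 4, 5, 6}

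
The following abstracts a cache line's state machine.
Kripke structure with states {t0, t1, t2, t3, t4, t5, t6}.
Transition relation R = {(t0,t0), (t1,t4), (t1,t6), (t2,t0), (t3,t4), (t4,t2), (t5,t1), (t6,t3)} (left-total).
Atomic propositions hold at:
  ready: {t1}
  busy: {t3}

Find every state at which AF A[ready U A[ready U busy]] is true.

A[ready U busy]: least fixpoint, start Z0 = Sat(busy) = {t3}, add states in Sat(ready) with every successor in Z. Already a fixed point.
Sat(A[ready U busy]) = {t3}
A[ready U A[ready U busy]]: least fixpoint, start Z0 = Sat(A[ready U busy]) = {t3}, add states in Sat(ready) with every successor in Z. Already a fixed point.
Sat(A[ready U A[ready U busy]]) = {t3}
AF A[ready U A[ready U busy]]: least fixpoint, start Z0 = {t3}, add states with every successor in Z. Z1 = {t3, t6}; fixed.
Sat(AF A[ready U A[ready U busy]]) = {t3, t6}

{t3, t6}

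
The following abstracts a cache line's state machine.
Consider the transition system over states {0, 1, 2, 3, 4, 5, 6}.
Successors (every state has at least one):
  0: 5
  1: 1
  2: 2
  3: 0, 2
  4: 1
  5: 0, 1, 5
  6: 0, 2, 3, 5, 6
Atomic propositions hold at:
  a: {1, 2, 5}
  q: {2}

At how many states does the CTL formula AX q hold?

1

Sat(AX q) = {s : every successor in {2}} = {2}
|Sat(AX q)| = |{2}| = 1.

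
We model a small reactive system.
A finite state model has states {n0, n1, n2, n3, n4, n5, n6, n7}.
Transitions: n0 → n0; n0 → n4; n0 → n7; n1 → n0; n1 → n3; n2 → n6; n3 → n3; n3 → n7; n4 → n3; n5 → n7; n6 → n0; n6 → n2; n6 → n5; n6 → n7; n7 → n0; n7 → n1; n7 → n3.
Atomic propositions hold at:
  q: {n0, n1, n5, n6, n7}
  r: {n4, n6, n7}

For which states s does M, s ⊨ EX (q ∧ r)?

{n0, n2, n3, n5, n6}

Sat(q ∧ r) = {n6, n7}
Sat(EX (q ∧ r)) = {s : some successor in {n6, n7}} = {n0, n2, n3, n5, n6}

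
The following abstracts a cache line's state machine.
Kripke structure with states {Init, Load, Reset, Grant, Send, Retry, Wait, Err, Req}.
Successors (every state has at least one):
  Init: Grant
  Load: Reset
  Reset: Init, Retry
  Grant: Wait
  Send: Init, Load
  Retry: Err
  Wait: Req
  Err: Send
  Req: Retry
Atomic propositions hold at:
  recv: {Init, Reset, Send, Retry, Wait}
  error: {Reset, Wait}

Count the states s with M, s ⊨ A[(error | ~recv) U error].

4

Sat(~recv) = {Load, Grant, Err, Req}
Sat(error | ~recv) = {Load, Reset, Grant, Wait, Err, Req}
A[(error | ~recv) U error]: least fixpoint, start Z0 = Sat(error) = {Reset, Wait}, add states in Sat(error | ~recv) with every successor in Z. Z1 = {Load, Reset, Grant, Wait}; fixed.
Sat(A[(error | ~recv) U error]) = {Load, Reset, Grant, Wait}
|Sat(A[(error | ~recv) U error])| = |{Load, Reset, Grant, Wait}| = 4.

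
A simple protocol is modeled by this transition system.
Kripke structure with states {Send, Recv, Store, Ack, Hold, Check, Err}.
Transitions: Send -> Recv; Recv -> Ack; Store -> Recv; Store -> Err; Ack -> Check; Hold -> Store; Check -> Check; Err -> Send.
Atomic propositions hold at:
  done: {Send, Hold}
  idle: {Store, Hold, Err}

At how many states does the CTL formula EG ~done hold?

4

Sat(~done) = {Recv, Store, Ack, Check, Err}
EG ~done: greatest fixpoint, start Z0 = {Recv, Store, Ack, Check, Err}, keep only states in Sat with some successor in Z. Z1 = {Recv, Store, Ack, Check}; fixed.
Sat(EG ~done) = {Recv, Store, Ack, Check}
|Sat(EG ~done)| = |{Recv, Store, Ack, Check}| = 4.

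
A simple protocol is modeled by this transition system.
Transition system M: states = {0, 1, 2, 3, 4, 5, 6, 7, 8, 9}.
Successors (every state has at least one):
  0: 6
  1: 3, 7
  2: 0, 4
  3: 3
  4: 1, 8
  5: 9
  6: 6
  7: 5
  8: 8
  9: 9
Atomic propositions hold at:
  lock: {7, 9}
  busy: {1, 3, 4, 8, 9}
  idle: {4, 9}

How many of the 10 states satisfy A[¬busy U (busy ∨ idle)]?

Sat(¬busy) = {0, 2, 5, 6, 7}
Sat(busy ∨ idle) = {1, 3, 4, 8, 9}
A[¬busy U (busy ∨ idle)]: least fixpoint, start Z0 = Sat((busy ∨ idle)) = {1, 3, 4, 8, 9}, add states in Sat(¬busy) with every successor in Z. Z1 = {1, 3, 4, 5, 8, 9}; Z2 = {1, 3, 4, 5, 7, 8, 9}; fixed.
Sat(A[¬busy U (busy ∨ idle)]) = {1, 3, 4, 5, 7, 8, 9}
|Sat(A[¬busy U (busy ∨ idle)])| = |{1, 3, 4, 5, 7, 8, 9}| = 7.

7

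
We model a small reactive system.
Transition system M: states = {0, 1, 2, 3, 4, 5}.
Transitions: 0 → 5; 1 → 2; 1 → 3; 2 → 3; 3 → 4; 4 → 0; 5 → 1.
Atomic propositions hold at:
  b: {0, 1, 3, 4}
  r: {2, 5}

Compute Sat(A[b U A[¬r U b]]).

{0, 1, 3, 4}

Sat(¬r) = {0, 1, 3, 4}
A[¬r U b]: least fixpoint, start Z0 = Sat(b) = {0, 1, 3, 4}, add states in Sat(¬r) with every successor in Z. Already a fixed point.
Sat(A[¬r U b]) = {0, 1, 3, 4}
A[b U A[¬r U b]]: least fixpoint, start Z0 = Sat(A[¬r U b]) = {0, 1, 3, 4}, add states in Sat(b) with every successor in Z. Already a fixed point.
Sat(A[b U A[¬r U b]]) = {0, 1, 3, 4}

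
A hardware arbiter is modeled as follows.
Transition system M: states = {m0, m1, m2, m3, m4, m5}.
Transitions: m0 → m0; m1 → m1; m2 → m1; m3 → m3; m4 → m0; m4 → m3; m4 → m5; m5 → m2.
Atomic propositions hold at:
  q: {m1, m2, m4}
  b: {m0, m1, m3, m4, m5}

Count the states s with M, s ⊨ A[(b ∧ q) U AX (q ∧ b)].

Sat(b ∧ q) = {m1, m4}
Sat(q ∧ b) = {m1, m4}
Sat(AX (q ∧ b)) = {s : every successor in {m1, m4}} = {m1, m2}
A[(b ∧ q) U AX (q ∧ b)]: least fixpoint, start Z0 = Sat(AX (q ∧ b)) = {m1, m2}, add states in Sat(b ∧ q) with every successor in Z. Already a fixed point.
Sat(A[(b ∧ q) U AX (q ∧ b)]) = {m1, m2}
|Sat(A[(b ∧ q) U AX (q ∧ b)])| = |{m1, m2}| = 2.

2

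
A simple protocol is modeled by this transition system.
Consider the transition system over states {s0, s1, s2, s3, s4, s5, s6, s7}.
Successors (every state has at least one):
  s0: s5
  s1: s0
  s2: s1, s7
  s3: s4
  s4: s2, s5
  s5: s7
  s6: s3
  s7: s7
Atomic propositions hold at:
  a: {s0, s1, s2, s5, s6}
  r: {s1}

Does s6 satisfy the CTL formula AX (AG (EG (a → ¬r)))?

Sat(¬r) = {s0, s2, s3, s4, s5, s6, s7}
Sat(a → ¬r) = {s0, s2, s3, s4, s5, s6, s7}
EG (a → ¬r): greatest fixpoint, start Z0 = {s0, s2, s3, s4, s5, s6, s7}, keep only states in Sat with some successor in Z. Already a fixed point.
Sat(EG (a → ¬r)) = {s0, s2, s3, s4, s5, s6, s7}
AG (EG (a → ¬r)): greatest fixpoint, start Z0 = {s0, s2, s3, s4, s5, s6, s7}, keep only states in Sat with every successor in Z. Z1 = {s0, s3, s4, s5, s6, s7}; Z2 = {s0, s3, s5, s6, s7}; Z3 = {s0, s5, s6, s7}; Z4 = {s0, s5, s7}; fixed.
Sat(AG (EG (a → ¬r))) = {s0, s5, s7}
Sat(AX (AG (EG (a → ¬r)))) = {s : every successor in {s0, s5, s7}} = {s0, s1, s5, s7}
s6 ∉ Sat(AX (AG (EG (a → ¬r)))) = {s0, s1, s5, s7}, so the formula does not hold at s6.

No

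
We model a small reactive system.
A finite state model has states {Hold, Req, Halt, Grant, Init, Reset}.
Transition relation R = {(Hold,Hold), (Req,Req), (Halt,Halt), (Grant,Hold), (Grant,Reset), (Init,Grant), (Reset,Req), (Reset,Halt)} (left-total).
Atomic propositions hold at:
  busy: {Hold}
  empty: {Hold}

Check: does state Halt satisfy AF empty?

AF empty: least fixpoint, start Z0 = {Hold}, add states with every successor in Z. Already a fixed point.
Sat(AF empty) = {Hold}
Halt ∉ Sat(AF empty) = {Hold}, so the formula does not hold at Halt.

No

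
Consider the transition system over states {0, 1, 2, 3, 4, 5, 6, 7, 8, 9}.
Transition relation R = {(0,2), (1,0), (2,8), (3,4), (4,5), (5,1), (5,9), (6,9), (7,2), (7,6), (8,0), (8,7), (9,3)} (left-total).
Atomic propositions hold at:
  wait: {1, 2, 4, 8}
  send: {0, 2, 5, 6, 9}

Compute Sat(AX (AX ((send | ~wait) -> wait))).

Sat(~wait) = {0, 3, 5, 6, 7, 9}
Sat(send | ~wait) = {0, 2, 3, 5, 6, 7, 9}
Sat((send | ~wait) -> wait) = {1, 2, 4, 8}
Sat(AX ((send | ~wait) -> wait)) = {s : every successor in {1, 2, 4, 8}} = {0, 2, 3}
Sat(AX (AX ((send | ~wait) -> wait))) = {s : every successor in {0, 2, 3}} = {0, 1, 9}

{0, 1, 9}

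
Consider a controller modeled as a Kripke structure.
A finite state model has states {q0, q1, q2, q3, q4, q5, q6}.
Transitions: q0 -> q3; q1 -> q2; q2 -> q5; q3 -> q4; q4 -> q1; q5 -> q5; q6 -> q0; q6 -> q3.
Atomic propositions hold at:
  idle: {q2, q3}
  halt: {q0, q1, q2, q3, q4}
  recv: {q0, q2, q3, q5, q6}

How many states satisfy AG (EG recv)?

EG recv: greatest fixpoint, start Z0 = {q0, q2, q3, q5, q6}, keep only states in Sat with some successor in Z. Z1 = {q0, q2, q5, q6}; Z2 = {q2, q5, q6}; Z3 = {q2, q5}; fixed.
Sat(EG recv) = {q2, q5}
AG (EG recv): greatest fixpoint, start Z0 = {q2, q5}, keep only states in Sat with every successor in Z. Already a fixed point.
Sat(AG (EG recv)) = {q2, q5}
|Sat(AG (EG recv))| = |{q2, q5}| = 2.

2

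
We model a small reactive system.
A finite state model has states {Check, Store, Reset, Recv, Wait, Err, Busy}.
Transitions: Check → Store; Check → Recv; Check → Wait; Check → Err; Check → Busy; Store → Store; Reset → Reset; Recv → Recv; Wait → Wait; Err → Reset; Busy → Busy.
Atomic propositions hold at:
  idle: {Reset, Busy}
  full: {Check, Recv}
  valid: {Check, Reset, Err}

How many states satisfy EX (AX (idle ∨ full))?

5

Sat(idle ∨ full) = {Check, Reset, Recv, Busy}
Sat(AX (idle ∨ full)) = {s : every successor in {Check, Reset, Recv, Busy}} = {Reset, Recv, Err, Busy}
Sat(EX (AX (idle ∨ full))) = {s : some successor in {Reset, Recv, Err, Busy}} = {Check, Reset, Recv, Err, Busy}
|Sat(EX (AX (idle ∨ full)))| = |{Check, Reset, Recv, Err, Busy}| = 5.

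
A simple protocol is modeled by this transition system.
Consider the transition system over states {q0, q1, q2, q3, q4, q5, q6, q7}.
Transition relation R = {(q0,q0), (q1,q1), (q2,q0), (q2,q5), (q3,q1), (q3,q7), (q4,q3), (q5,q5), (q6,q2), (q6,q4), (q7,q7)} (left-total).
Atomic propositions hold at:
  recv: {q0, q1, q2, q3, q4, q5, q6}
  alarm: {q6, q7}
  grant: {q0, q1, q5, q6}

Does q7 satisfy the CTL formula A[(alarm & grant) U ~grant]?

Yes

Sat(alarm & grant) = {q6}
Sat(~grant) = {q2, q3, q4, q7}
A[(alarm & grant) U ~grant]: least fixpoint, start Z0 = Sat(~grant) = {q2, q3, q4, q7}, add states in Sat(alarm & grant) with every successor in Z. Z1 = {q2, q3, q4, q6, q7}; fixed.
Sat(A[(alarm & grant) U ~grant]) = {q2, q3, q4, q6, q7}
q7 ∈ Sat(A[(alarm & grant) U ~grant]) = {q2, q3, q4, q6, q7}, so the formula holds at q7.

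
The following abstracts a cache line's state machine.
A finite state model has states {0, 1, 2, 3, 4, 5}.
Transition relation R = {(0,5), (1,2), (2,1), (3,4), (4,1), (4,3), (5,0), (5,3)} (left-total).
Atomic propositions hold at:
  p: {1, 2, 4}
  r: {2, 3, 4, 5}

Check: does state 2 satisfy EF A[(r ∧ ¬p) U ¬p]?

Sat(¬p) = {0, 3, 5}
Sat(r ∧ ¬p) = {3, 5}
A[(r ∧ ¬p) U ¬p]: least fixpoint, start Z0 = Sat(¬p) = {0, 3, 5}, add states in Sat(r ∧ ¬p) with every successor in Z. Already a fixed point.
Sat(A[(r ∧ ¬p) U ¬p]) = {0, 3, 5}
EF A[(r ∧ ¬p) U ¬p]: least fixpoint, start Z0 = {0, 3, 5}, add states with some successor in Z. Z1 = {0, 3, 4, 5}; fixed.
Sat(EF A[(r ∧ ¬p) U ¬p]) = {0, 3, 4, 5}
2 ∉ Sat(EF A[(r ∧ ¬p) U ¬p]) = {0, 3, 4, 5}, so the formula does not hold at 2.

No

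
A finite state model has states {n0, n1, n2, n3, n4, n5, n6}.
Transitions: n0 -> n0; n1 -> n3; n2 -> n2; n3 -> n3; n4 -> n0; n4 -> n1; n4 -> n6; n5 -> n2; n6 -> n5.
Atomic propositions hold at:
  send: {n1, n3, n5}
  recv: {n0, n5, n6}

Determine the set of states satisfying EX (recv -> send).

Sat(recv -> send) = {n1, n2, n3, n4, n5}
Sat(EX (recv -> send)) = {s : some successor in {n1, n2, n3, n4, n5}} = {n1, n2, n3, n4, n5, n6}

{n1, n2, n3, n4, n5, n6}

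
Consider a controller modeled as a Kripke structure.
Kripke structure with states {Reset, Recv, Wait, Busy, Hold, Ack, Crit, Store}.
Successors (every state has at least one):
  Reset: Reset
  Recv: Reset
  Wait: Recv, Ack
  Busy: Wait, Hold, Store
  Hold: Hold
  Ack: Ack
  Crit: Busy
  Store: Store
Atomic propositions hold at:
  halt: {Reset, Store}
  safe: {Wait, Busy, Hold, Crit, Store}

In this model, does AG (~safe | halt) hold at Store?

Sat(~safe) = {Reset, Recv, Ack}
Sat(~safe | halt) = {Reset, Recv, Ack, Store}
AG (~safe | halt): greatest fixpoint, start Z0 = {Reset, Recv, Ack, Store}, keep only states in Sat with every successor in Z. Already a fixed point.
Sat(AG (~safe | halt)) = {Reset, Recv, Ack, Store}
Store ∈ Sat(AG (~safe | halt)) = {Reset, Recv, Ack, Store}, so the formula holds at Store.

Yes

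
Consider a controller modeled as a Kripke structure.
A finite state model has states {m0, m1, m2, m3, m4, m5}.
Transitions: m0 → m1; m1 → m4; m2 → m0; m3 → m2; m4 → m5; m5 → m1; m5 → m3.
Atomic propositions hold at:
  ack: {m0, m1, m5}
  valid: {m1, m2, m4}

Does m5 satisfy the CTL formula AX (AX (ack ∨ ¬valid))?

Sat(¬valid) = {m0, m3, m5}
Sat(ack ∨ ¬valid) = {m0, m1, m3, m5}
Sat(AX (ack ∨ ¬valid)) = {s : every successor in {m0, m1, m3, m5}} = {m0, m2, m4, m5}
Sat(AX (AX (ack ∨ ¬valid))) = {s : every successor in {m0, m2, m4, m5}} = {m1, m2, m3, m4}
m5 ∉ Sat(AX (AX (ack ∨ ¬valid))) = {m1, m2, m3, m4}, so the formula does not hold at m5.

No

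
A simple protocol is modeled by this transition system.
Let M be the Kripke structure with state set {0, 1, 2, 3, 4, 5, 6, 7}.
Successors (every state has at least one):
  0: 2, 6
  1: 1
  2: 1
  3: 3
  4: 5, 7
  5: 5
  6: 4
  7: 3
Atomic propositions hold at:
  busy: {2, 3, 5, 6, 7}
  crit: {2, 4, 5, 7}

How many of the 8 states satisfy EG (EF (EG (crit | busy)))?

6

Sat(crit | busy) = {2, 3, 4, 5, 6, 7}
EG (crit | busy): greatest fixpoint, start Z0 = {2, 3, 4, 5, 6, 7}, keep only states in Sat with some successor in Z. Z1 = {3, 4, 5, 6, 7}; fixed.
Sat(EG (crit | busy)) = {3, 4, 5, 6, 7}
EF (EG (crit | busy)): least fixpoint, start Z0 = {3, 4, 5, 6, 7}, add states with some successor in Z. Z1 = {0, 3, 4, 5, 6, 7}; fixed.
Sat(EF (EG (crit | busy))) = {0, 3, 4, 5, 6, 7}
EG (EF (EG (crit | busy))): greatest fixpoint, start Z0 = {0, 3, 4, 5, 6, 7}, keep only states in Sat with some successor in Z. Already a fixed point.
Sat(EG (EF (EG (crit | busy)))) = {0, 3, 4, 5, 6, 7}
|Sat(EG (EF (EG (crit | busy))))| = |{0, 3, 4, 5, 6, 7}| = 6.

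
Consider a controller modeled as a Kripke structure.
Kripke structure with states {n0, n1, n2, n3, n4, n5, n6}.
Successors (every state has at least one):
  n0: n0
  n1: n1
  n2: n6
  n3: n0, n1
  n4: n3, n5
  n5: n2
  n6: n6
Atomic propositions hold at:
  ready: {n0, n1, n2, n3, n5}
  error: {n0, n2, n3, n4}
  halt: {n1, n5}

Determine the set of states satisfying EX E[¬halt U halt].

{n1, n3, n4}

Sat(¬halt) = {n0, n2, n3, n4, n6}
E[¬halt U halt]: least fixpoint, start Z0 = Sat(halt) = {n1, n5}, add states in Sat(¬halt) with some successor in Z. Z1 = {n1, n3, n4, n5}; fixed.
Sat(E[¬halt U halt]) = {n1, n3, n4, n5}
Sat(EX E[¬halt U halt]) = {s : some successor in {n1, n3, n4, n5}} = {n1, n3, n4}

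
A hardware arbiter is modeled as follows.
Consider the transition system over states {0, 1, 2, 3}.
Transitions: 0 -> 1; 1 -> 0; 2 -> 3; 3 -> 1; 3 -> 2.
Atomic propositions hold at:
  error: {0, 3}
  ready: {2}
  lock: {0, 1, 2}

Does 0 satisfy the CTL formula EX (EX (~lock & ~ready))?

No

Sat(~lock) = {3}
Sat(~ready) = {0, 1, 3}
Sat(~lock & ~ready) = {3}
Sat(EX (~lock & ~ready)) = {s : some successor in {3}} = {2}
Sat(EX (EX (~lock & ~ready))) = {s : some successor in {2}} = {3}
0 ∉ Sat(EX (EX (~lock & ~ready))) = {3}, so the formula does not hold at 0.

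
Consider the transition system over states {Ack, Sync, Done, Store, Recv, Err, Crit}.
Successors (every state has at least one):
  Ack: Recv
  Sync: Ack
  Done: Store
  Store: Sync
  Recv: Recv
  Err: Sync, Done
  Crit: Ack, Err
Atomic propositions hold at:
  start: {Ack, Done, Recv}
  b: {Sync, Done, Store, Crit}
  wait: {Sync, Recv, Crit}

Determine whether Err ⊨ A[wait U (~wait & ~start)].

Sat(~wait) = {Ack, Done, Store, Err}
Sat(~start) = {Sync, Store, Err, Crit}
Sat(~wait & ~start) = {Store, Err}
A[wait U (~wait & ~start)]: least fixpoint, start Z0 = Sat((~wait & ~start)) = {Store, Err}, add states in Sat(wait) with every successor in Z. Already a fixed point.
Sat(A[wait U (~wait & ~start)]) = {Store, Err}
Err ∈ Sat(A[wait U (~wait & ~start)]) = {Store, Err}, so the formula holds at Err.

Yes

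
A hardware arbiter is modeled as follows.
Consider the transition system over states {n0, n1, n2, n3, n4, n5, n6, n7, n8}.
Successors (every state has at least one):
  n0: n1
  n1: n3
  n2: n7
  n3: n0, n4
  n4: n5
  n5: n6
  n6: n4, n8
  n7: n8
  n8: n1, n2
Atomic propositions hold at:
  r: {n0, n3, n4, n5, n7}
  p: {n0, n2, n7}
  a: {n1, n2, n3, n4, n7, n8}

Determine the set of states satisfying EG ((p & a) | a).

{n2, n7, n8}

Sat(p & a) = {n2, n7}
Sat((p & a) | a) = {n1, n2, n3, n4, n7, n8}
EG ((p & a) | a): greatest fixpoint, start Z0 = {n1, n2, n3, n4, n7, n8}, keep only states in Sat with some successor in Z. Z1 = {n1, n2, n3, n7, n8}; Z2 = {n1, n2, n7, n8}; Z3 = {n2, n7, n8}; fixed.
Sat(EG ((p & a) | a)) = {n2, n7, n8}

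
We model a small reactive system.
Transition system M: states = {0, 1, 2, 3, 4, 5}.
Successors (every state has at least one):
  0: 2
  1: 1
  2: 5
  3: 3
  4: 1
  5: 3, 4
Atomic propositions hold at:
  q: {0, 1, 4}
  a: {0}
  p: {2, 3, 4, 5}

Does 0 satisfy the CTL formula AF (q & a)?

Yes

Sat(q & a) = {0}
AF (q & a): least fixpoint, start Z0 = {0}, add states with every successor in Z. Already a fixed point.
Sat(AF (q & a)) = {0}
0 ∈ Sat(AF (q & a)) = {0}, so the formula holds at 0.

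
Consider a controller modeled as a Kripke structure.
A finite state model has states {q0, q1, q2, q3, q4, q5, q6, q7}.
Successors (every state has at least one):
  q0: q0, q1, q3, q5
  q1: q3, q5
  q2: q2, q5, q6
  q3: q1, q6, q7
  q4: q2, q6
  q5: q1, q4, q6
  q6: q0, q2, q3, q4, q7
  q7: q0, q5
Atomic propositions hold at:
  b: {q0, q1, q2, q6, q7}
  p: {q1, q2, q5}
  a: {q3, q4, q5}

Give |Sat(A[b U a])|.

4

A[b U a]: least fixpoint, start Z0 = Sat(a) = {q3, q4, q5}, add states in Sat(b) with every successor in Z. Z1 = {q1, q3, q4, q5}; fixed.
Sat(A[b U a]) = {q1, q3, q4, q5}
|Sat(A[b U a])| = |{q1, q3, q4, q5}| = 4.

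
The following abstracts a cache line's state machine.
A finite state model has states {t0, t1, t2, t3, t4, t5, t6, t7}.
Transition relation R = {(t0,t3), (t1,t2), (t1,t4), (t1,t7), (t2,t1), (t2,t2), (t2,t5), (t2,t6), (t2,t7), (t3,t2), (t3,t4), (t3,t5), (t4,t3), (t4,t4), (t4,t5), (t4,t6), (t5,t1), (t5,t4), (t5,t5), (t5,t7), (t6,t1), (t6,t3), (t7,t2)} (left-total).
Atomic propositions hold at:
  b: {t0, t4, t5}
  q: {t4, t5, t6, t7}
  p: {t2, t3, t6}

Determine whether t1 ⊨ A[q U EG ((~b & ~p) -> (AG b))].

No

Sat(~b) = {t1, t2, t3, t6, t7}
Sat(~p) = {t0, t1, t4, t5, t7}
Sat(~b & ~p) = {t1, t7}
AG b: greatest fixpoint, start Z0 = {t0, t4, t5}, keep only states in Sat with every successor in Z. Z1 = ∅; fixed.
Sat(AG b) = ∅
Sat((~b & ~p) -> (AG b)) = {t0, t2, t3, t4, t5, t6}
EG ((~b & ~p) -> (AG b)): greatest fixpoint, start Z0 = {t0, t2, t3, t4, t5, t6}, keep only states in Sat with some successor in Z. Already a fixed point.
Sat(EG ((~b & ~p) -> (AG b))) = {t0, t2, t3, t4, t5, t6}
A[q U EG ((~b & ~p) -> (AG b))]: least fixpoint, start Z0 = Sat(EG ((~b & ~p) -> (AG b))) = {t0, t2, t3, t4, t5, t6}, add states in Sat(q) with every successor in Z. Z1 = {t0, t2, t3, t4, t5, t6, t7}; fixed.
Sat(A[q U EG ((~b & ~p) -> (AG b))]) = {t0, t2, t3, t4, t5, t6, t7}
t1 ∉ Sat(A[q U EG ((~b & ~p) -> (AG b))]) = {t0, t2, t3, t4, t5, t6, t7}, so the formula does not hold at t1.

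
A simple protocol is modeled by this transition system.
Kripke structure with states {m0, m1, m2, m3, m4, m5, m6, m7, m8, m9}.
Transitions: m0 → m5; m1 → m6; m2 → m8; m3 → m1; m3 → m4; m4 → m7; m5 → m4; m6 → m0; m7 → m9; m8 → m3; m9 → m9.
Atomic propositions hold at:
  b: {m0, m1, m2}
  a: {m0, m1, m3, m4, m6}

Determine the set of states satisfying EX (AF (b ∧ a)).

{m1, m3, m6}

Sat(b ∧ a) = {m0, m1}
AF (b ∧ a): least fixpoint, start Z0 = {m0, m1}, add states with every successor in Z. Z1 = {m0, m1, m6}; fixed.
Sat(AF (b ∧ a)) = {m0, m1, m6}
Sat(EX (AF (b ∧ a))) = {s : some successor in {m0, m1, m6}} = {m1, m3, m6}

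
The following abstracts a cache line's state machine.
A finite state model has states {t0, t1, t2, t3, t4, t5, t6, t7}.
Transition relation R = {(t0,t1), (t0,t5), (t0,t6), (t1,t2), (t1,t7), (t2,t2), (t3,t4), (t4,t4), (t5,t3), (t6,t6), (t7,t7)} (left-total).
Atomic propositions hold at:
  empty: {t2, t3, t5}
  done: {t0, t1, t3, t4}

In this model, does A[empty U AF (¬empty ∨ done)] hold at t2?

No

Sat(¬empty) = {t0, t1, t4, t6, t7}
Sat(¬empty ∨ done) = {t0, t1, t3, t4, t6, t7}
AF (¬empty ∨ done): least fixpoint, start Z0 = {t0, t1, t3, t4, t6, t7}, add states with every successor in Z. Z1 = {t0, t1, t3, t4, t5, t6, t7}; fixed.
Sat(AF (¬empty ∨ done)) = {t0, t1, t3, t4, t5, t6, t7}
A[empty U AF (¬empty ∨ done)]: least fixpoint, start Z0 = Sat(AF (¬empty ∨ done)) = {t0, t1, t3, t4, t5, t6, t7}, add states in Sat(empty) with every successor in Z. Already a fixed point.
Sat(A[empty U AF (¬empty ∨ done)]) = {t0, t1, t3, t4, t5, t6, t7}
t2 ∉ Sat(A[empty U AF (¬empty ∨ done)]) = {t0, t1, t3, t4, t5, t6, t7}, so the formula does not hold at t2.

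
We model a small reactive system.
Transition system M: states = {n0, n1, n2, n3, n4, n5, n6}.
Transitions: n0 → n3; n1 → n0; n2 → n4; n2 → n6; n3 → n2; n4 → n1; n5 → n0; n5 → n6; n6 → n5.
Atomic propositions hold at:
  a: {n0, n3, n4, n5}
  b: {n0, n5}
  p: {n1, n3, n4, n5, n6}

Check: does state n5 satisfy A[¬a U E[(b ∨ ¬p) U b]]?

Yes

Sat(¬a) = {n1, n2, n6}
Sat(¬p) = {n0, n2}
Sat(b ∨ ¬p) = {n0, n2, n5}
E[(b ∨ ¬p) U b]: least fixpoint, start Z0 = Sat(b) = {n0, n5}, add states in Sat(b ∨ ¬p) with some successor in Z. Already a fixed point.
Sat(E[(b ∨ ¬p) U b]) = {n0, n5}
A[¬a U E[(b ∨ ¬p) U b]]: least fixpoint, start Z0 = Sat(E[(b ∨ ¬p) U b]) = {n0, n5}, add states in Sat(¬a) with every successor in Z. Z1 = {n0, n1, n5, n6}; fixed.
Sat(A[¬a U E[(b ∨ ¬p) U b]]) = {n0, n1, n5, n6}
n5 ∈ Sat(A[¬a U E[(b ∨ ¬p) U b]]) = {n0, n1, n5, n6}, so the formula holds at n5.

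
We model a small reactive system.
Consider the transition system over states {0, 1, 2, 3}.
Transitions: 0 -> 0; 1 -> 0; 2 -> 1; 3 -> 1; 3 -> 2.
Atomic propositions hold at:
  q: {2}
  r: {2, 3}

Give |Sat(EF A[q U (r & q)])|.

2

Sat(r & q) = {2}
A[q U (r & q)]: least fixpoint, start Z0 = Sat((r & q)) = {2}, add states in Sat(q) with every successor in Z. Already a fixed point.
Sat(A[q U (r & q)]) = {2}
EF A[q U (r & q)]: least fixpoint, start Z0 = {2}, add states with some successor in Z. Z1 = {2, 3}; fixed.
Sat(EF A[q U (r & q)]) = {2, 3}
|Sat(EF A[q U (r & q)])| = |{2, 3}| = 2.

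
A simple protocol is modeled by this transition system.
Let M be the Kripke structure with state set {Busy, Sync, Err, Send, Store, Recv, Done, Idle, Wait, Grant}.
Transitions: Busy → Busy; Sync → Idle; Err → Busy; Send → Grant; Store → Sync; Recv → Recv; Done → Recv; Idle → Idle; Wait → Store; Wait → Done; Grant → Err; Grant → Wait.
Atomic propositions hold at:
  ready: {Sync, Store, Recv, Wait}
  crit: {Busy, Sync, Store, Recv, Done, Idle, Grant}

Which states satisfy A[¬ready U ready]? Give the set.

{Sync, Store, Recv, Done, Wait}

Sat(¬ready) = {Busy, Err, Send, Done, Idle, Grant}
A[¬ready U ready]: least fixpoint, start Z0 = Sat(ready) = {Sync, Store, Recv, Wait}, add states in Sat(¬ready) with every successor in Z. Z1 = {Sync, Store, Recv, Done, Wait}; fixed.
Sat(A[¬ready U ready]) = {Sync, Store, Recv, Done, Wait}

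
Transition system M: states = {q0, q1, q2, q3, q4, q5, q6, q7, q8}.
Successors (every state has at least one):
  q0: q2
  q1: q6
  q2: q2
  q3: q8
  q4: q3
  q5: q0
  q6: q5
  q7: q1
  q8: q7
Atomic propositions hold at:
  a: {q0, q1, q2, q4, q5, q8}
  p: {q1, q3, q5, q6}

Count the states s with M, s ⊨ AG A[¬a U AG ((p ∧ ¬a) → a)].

Sat(¬a) = {q3, q6, q7}
Sat(p ∧ ¬a) = {q3, q6}
Sat((p ∧ ¬a) → a) = {q0, q1, q2, q4, q5, q7, q8}
AG ((p ∧ ¬a) → a): greatest fixpoint, start Z0 = {q0, q1, q2, q4, q5, q7, q8}, keep only states in Sat with every successor in Z. Z1 = {q0, q2, q5, q7, q8}; Z2 = {q0, q2, q5, q8}; Z3 = {q0, q2, q5}; fixed.
Sat(AG ((p ∧ ¬a) → a)) = {q0, q2, q5}
A[¬a U AG ((p ∧ ¬a) → a)]: least fixpoint, start Z0 = Sat(AG ((p ∧ ¬a) → a)) = {q0, q2, q5}, add states in Sat(¬a) with every successor in Z. Z1 = {q0, q2, q5, q6}; fixed.
Sat(A[¬a U AG ((p ∧ ¬a) → a)]) = {q0, q2, q5, q6}
AG A[¬a U AG ((p ∧ ¬a) → a)]: greatest fixpoint, start Z0 = {q0, q2, q5, q6}, keep only states in Sat with every successor in Z. Already a fixed point.
Sat(AG A[¬a U AG ((p ∧ ¬a) → a)]) = {q0, q2, q5, q6}
|Sat(AG A[¬a U AG ((p ∧ ¬a) → a)])| = |{q0, q2, q5, q6}| = 4.

4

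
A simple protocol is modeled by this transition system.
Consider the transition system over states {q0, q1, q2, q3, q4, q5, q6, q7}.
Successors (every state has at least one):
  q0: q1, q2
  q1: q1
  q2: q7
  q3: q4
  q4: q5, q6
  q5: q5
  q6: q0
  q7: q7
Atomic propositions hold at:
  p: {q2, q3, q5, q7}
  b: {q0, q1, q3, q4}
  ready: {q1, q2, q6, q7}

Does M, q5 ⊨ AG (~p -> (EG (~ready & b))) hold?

Sat(~p) = {q0, q1, q4, q6}
Sat(~ready) = {q0, q3, q4, q5}
Sat(~ready & b) = {q0, q3, q4}
EG (~ready & b): greatest fixpoint, start Z0 = {q0, q3, q4}, keep only states in Sat with some successor in Z. Z1 = {q3}; Z2 = ∅; fixed.
Sat(EG (~ready & b)) = ∅
Sat(~p -> (EG (~ready & b))) = {q2, q3, q5, q7}
AG (~p -> (EG (~ready & b))): greatest fixpoint, start Z0 = {q2, q3, q5, q7}, keep only states in Sat with every successor in Z. Z1 = {q2, q5, q7}; fixed.
Sat(AG (~p -> (EG (~ready & b)))) = {q2, q5, q7}
q5 ∈ Sat(AG (~p -> (EG (~ready & b)))) = {q2, q5, q7}, so the formula holds at q5.

Yes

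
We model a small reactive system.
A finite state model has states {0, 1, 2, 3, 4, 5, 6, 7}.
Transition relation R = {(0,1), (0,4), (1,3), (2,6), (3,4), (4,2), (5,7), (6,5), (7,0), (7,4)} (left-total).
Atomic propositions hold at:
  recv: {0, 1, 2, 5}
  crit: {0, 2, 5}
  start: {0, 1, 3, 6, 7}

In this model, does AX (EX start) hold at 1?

Sat(EX start) = {s : some successor in {0, 1, 3, 6, 7}} = {0, 1, 2, 5, 7}
Sat(AX (EX start)) = {s : every successor in {0, 1, 2, 5, 7}} = {4, 5, 6}
1 ∉ Sat(AX (EX start)) = {4, 5, 6}, so the formula does not hold at 1.

No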